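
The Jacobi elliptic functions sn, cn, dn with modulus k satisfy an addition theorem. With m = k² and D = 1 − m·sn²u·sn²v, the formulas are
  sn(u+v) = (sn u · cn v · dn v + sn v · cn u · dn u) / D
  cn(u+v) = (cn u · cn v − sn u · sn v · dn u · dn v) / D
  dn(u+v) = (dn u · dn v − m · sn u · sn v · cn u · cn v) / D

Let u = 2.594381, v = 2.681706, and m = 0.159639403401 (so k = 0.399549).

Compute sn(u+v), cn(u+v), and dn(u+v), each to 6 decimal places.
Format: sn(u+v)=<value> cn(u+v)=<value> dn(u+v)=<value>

sn u = 0.6268469622265343, cn u = -0.779142404151748, dn u = 0.9681279634111013
sn v = 0.5585735975174352, cn v = -0.8294549633080933, dn v = 0.974777817522313
m = k² = 0.159639403401
D = 1 − m·sn²u·sn²v = 0.9804285070949408
sn(u+v) = (sn u·cn v·dn v + sn v·cn u·dn u)/D = -0.9281646674928564/0.9804285070949408 = -0.9466928600873258
cn(u+v) = (cn u·cn v − sn u·sn v·dn u·dn v)/D = 0.3158328791343447/0.9804285070949408 = 0.3221375927452105
dn(u+v) = (dn u·dn v − m·sn u·sn v·cn u·cn v)/D = 0.9075860090179506/0.9804285070949408 = 0.9257034066738572

sn(u+v)=-0.946693 cn(u+v)=0.322138 dn(u+v)=0.925703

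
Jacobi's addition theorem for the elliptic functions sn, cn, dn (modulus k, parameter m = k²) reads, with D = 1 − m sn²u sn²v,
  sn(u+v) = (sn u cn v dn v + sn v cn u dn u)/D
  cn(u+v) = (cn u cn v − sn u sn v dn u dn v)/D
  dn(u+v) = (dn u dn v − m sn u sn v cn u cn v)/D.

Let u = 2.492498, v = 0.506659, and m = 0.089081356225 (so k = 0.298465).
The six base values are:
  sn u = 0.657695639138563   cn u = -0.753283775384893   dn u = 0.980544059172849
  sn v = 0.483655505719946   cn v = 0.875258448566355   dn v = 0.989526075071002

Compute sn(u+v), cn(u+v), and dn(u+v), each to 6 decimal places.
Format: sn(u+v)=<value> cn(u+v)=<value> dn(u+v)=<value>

sn(u+v)=0.214315 cn(u+v)=-0.976765 dn(u+v)=0.997952

m = k² = 0.089081356225
D = 1 − m·sn²u·sn²v = 0.9909861771864453
sn(u+v) = (sn u·cn v·dn v + sn v·cn u·dn u)/D = 0.2123828460496545/0.9909861771864453 = 0.214314640243157
cn(u+v) = (cn u·cn v − sn u·sn v·dn u·dn v)/D = -0.9679602936476545/0.9909861771864453 = -0.9767646773800976
dn(u+v) = (dn u·dn v − m·sn u·sn v·cn u·cn v)/D = 0.9889567521175316/0.9909861771864453 = 0.9979521156645439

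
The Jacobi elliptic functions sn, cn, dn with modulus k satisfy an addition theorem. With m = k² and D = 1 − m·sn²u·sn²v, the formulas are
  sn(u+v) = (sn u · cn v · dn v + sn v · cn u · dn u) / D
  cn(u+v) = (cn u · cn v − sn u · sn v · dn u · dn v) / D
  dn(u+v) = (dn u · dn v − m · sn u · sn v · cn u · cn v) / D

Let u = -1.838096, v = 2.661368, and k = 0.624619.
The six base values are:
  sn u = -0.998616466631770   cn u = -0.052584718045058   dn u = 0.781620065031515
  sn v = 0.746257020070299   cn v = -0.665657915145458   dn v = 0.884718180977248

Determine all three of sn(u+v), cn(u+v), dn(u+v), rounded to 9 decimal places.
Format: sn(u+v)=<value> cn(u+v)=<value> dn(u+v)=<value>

sn(u+v)=0.711621991 cn(u+v)=0.702562554 dn(u+v)=0.895782515

m = k² = 0.390148895161
D = 1 − m·sn²u·sn²v = 0.7833270547933404
sn(u+v) = (sn u·cn v·dn v + sn v·cn u·dn u)/D = 0.5574327580179269/0.7833270547933404 = 0.7116219905936868
cn(u+v) = (cn u·cn v − sn u·sn v·dn u·dn v)/D = 0.5503362563558177/0.7833270547933404 = 0.7025625541569083
dn(u+v) = (dn u·dn v − m·sn u·sn v·cn u·cn v)/D = 0.701690679216857/0.7833270547933404 = 0.8957825150083436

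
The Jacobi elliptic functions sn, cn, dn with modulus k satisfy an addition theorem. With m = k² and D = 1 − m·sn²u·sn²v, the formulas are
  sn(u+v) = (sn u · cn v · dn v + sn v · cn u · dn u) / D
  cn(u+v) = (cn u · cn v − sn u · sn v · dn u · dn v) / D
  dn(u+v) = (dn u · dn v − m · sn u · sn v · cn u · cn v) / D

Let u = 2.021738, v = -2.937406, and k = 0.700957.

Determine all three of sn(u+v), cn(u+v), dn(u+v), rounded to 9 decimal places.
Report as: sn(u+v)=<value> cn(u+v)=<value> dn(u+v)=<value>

sn u = 0.992188535349829, cn u = -0.1247473860261653, dn u = 0.718544003042113
sn v = -0.6630459256594483, cn v = -0.7485787202869217, dn v = 0.8854331880241104
m = k² = 0.491340715849
D = 1 − m·sn²u·sn²v = 0.7873534286612804
sn(u+v) = (sn u·cn v·dn v + sn v·cn u·dn u)/D = -0.5982057686631127/0.7873534286612804 = -0.7597677826592166
cn(u+v) = (cn u·cn v − sn u·sn v·dn u·dn v)/D = 0.5119328861900245/0.7873534286612804 = 0.6501945219956082
dn(u+v) = (dn u·dn v − m·sn u·sn v·cn u·cn v)/D = 0.6664075906334551/0.7873534286612804 = 0.8463893930919093

sn(u+v)=-0.759767783 cn(u+v)=0.650194522 dn(u+v)=0.846389393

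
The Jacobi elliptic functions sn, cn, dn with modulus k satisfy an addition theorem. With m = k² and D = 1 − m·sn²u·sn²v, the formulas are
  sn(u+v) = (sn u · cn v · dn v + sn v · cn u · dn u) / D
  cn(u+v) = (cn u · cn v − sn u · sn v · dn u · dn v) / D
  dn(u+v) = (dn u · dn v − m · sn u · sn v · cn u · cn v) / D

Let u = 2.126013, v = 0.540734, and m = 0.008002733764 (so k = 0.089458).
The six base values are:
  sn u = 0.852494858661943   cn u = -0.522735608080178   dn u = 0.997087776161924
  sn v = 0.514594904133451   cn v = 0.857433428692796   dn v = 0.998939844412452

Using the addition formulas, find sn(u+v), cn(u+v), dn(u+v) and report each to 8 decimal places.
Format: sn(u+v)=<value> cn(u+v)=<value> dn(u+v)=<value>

m = k² = 0.008002733764
D = 1 − m·sn²u·sn²v = 0.998459886001311
sn(u+v) = (sn u·cn v·dn v + sn v·cn u·dn u)/D = 0.4619689604145678/0.998459886001311 = 0.4626815427354697
cn(u+v) = (cn u·cn v − sn u·sn v·dn u·dn v)/D = -0.8851592080339189/0.998459886001311 = -0.886524556914204
dn(u+v) = (dn u·dn v − m·sn u·sn v·cn u·cn v)/D = 0.9976042491707516/0.998459886001311 = 0.9991430433585207

sn(u+v)=0.46268154 cn(u+v)=-0.88652456 dn(u+v)=0.99914304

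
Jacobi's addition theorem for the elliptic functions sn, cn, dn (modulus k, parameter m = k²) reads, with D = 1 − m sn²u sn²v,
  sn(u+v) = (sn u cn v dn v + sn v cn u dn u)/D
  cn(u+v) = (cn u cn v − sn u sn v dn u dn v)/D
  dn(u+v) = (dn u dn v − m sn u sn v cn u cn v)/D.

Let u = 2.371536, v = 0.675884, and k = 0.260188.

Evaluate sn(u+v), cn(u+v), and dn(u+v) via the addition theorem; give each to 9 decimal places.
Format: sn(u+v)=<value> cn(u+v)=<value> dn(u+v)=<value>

sn(u+v)=0.148874492 cn(u+v)=-0.988856100 dn(u+v)=0.999249504

sn u = 0.7310258464515382, cn u = -0.6823497723453948, dn u = 0.9817445595498332
sn v = 0.6231064667925545, cn v = 0.7821370283021378, dn v = 0.9867702574535341
m = k² = 0.067697795344
D = 1 − m·sn²u·sn²v = 0.9859536169597102
sn(u+v) = (sn u·cn v·dn v + sn v·cn u·dn u)/D = 0.1467833435604506/0.9859536169597102 = 0.1488744916957374
cn(u+v) = (cn u·cn v − sn u·sn v·dn u·dn v)/D = -0.9749662480563877/0.9859536169597102 = -0.9888560996031404
dn(u+v) = (dn u·dn v − m·sn u·sn v·cn u·cn v)/D = 0.9852136631739445/0.9859536169597102 = 0.9992495044665008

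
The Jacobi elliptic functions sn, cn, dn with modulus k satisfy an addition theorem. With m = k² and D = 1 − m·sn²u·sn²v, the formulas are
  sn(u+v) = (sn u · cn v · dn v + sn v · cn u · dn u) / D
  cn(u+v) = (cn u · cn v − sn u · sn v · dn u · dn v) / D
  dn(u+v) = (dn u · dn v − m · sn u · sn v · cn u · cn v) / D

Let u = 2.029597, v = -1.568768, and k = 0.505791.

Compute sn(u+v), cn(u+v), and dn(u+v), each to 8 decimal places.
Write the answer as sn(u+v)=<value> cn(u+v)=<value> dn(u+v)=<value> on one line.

sn u = 0.9567093545482187, cn u = -0.2910450324604953, dn u = 0.8751260750437184
sn v = -0.99462662646568, cn v = 0.1035271651572701, dn v = 0.8642438078687511
m = k² = 0.255824535681
D = 1 − m·sn²u·sn²v = 0.7683552840536118
sn(u+v) = (sn u·cn v·dn v + sn v·cn u·dn u)/D = 0.3389318727898871/0.7683552840536118 = 0.4411134794333479
cn(u+v) = (cn u·cn v − sn u·sn v·dn u·dn v)/D = 0.6895614752436843/0.7683552840536118 = 0.8974513347598327
dn(u+v) = (dn u·dn v − m·sn u·sn v·cn u·cn v)/D = 0.7489873473428052/0.7683552840536118 = 0.9747929934071291

sn(u+v)=0.44111348 cn(u+v)=0.89745133 dn(u+v)=0.97479299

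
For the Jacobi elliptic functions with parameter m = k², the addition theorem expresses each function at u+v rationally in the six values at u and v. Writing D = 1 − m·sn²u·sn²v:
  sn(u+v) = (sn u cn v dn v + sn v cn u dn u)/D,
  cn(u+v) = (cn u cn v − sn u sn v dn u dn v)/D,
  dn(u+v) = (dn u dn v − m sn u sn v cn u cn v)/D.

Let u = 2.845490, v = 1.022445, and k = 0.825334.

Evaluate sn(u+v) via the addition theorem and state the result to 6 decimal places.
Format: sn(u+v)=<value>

sn u = 0.8861945619790961, cn u = -0.4633132831235017, dn u = 0.68194173353034
sn v = 0.7986323128441715, cn v = 0.6018192659604454, dn v = 0.7520216539078323
m = k² = 0.681176211556
D = 1 − m·sn²u·sn²v = 0.6587981399697063
sn(u+v) = (sn u·cn v·dn v + sn v·cn u·dn u)/D = 0.1487449208000026/0.6587981399697063 = 0.2257822415935212

sn(u+v)=0.225782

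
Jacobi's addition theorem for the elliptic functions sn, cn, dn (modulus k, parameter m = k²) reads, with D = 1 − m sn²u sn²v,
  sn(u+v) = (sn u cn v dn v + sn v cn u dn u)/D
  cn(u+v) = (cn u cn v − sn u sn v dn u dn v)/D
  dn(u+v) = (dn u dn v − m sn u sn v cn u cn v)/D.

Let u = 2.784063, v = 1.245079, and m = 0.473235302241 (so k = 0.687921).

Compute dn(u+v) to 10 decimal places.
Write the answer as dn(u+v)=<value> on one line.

dn(u+v)=0.9699769297

sn u = 0.7408658598689443, cn u = -0.6716530188130251, dn u = 0.8603775657384324
sn v = 0.9059203116742315, cn v = 0.4234482127675866, dn v = 0.7820612235449187
m = k² = 0.473235302241
D = 1 − m·sn²u·sn²v = 0.7868249893217307
dn(u+v) = (dn u·dn v − m·sn u·sn v·cn u·cn v)/D = 0.7632020873489142/0.7868249893217307 = 0.9699769296941367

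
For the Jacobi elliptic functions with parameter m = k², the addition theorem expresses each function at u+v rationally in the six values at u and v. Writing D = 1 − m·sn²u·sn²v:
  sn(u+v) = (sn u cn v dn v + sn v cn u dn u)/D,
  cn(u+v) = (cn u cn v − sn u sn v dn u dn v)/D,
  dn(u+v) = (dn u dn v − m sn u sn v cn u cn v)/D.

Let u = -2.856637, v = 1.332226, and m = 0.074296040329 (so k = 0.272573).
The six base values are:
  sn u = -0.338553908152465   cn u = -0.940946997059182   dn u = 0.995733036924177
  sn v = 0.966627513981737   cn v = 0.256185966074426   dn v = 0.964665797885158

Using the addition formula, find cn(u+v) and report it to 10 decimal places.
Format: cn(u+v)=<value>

m = k² = 0.074296040329
D = 1 − m·sn²u·sn²v = 0.9920431781098323
cn(u+v) = (cn u·cn v − sn u·sn v·dn u·dn v)/D = 0.07328774733894615/0.9920431781098323 = 0.07387556202803929

cn(u+v)=0.0738755620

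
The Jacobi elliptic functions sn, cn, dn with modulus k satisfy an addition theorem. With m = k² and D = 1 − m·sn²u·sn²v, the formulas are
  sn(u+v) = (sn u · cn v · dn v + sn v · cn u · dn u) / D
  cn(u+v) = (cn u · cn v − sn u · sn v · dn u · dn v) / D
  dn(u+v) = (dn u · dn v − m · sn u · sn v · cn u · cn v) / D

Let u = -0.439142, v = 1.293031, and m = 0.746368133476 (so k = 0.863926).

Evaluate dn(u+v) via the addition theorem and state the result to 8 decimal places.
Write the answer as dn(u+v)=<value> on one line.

sn u = -0.4160231623651437, cn u = 0.9093540170778954, dn u = 0.9331785105578265
sn v = 0.8913469616919845, cn v = 0.4533217333003878, dn v = 0.637974107004561
m = k² = 0.746368133476
D = 1 − m·sn²u·sn²v = 0.8973682610408914
dn(u+v) = (dn u·dn v − m·sn u·sn v·cn u·cn v)/D = 0.709436180159102/0.8973682610408914 = 0.7905741833750618

dn(u+v)=0.79057418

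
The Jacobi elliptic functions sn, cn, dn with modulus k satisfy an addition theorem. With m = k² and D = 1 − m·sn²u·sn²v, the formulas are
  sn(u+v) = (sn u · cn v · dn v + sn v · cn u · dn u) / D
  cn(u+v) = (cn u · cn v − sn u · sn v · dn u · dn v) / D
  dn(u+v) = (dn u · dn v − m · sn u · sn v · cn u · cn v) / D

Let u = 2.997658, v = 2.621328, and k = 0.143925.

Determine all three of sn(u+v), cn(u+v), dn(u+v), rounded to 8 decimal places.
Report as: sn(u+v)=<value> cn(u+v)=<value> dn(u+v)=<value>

sn u = 0.159695189879855, cn u = -0.9871663721628878, dn u = 0.9997358299864972
sn v = 0.5108921508582917, cn v = -0.859644816299958, dn v = 0.9972929943739717
m = k² = 0.020714405625
D = 1 − m·sn²u·sn²v = 0.9998621157671095
sn(u+v) = (sn u·cn v·dn v + sn v·cn u·dn u)/D = -0.6411118421439807/0.9998621157671095 = -0.6412002535490705
cn(u+v) = (cn u·cn v − sn u·sn v·dn u·dn v)/D = 0.7672677866358214/0.9998621157671095 = 0.7673735953553574
dn(u+v) = (dn u·dn v − m·sn u·sn v·cn u·cn v)/D = 0.9955953618435312/0.9998621157671095 = 0.9957326576771991

sn(u+v)=-0.64120025 cn(u+v)=0.76737360 dn(u+v)=0.99573266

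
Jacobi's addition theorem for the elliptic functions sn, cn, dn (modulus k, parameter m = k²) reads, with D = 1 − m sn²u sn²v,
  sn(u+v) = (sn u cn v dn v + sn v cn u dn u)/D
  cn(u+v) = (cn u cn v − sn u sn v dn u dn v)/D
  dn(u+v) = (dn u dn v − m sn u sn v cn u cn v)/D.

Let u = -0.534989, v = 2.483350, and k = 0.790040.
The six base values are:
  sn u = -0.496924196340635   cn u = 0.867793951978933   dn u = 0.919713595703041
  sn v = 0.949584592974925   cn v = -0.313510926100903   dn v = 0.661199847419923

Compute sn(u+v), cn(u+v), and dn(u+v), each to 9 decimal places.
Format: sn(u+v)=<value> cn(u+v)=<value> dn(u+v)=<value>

m = k² = 0.6241632016
D = 1 − m·sn²u·sn²v = 0.8610220927134251
sn(u+v) = (sn u·cn v·dn v + sn v·cn u·dn u)/D = 0.8608933501914665/0.8610220927134251 = 0.9998504770980349
cn(u+v) = (cn u·cn v − sn u·sn v·dn u·dn v)/D = 0.0148890475423694/0.8610220927134251 = 0.0172922944351498
dn(u+v) = (dn u·dn v − m·sn u·sn v·cn u·cn v)/D = 0.5279852047600792/0.8610220927134251 = 0.6132074998170913

sn(u+v)=0.999850477 cn(u+v)=0.017292294 dn(u+v)=0.613207500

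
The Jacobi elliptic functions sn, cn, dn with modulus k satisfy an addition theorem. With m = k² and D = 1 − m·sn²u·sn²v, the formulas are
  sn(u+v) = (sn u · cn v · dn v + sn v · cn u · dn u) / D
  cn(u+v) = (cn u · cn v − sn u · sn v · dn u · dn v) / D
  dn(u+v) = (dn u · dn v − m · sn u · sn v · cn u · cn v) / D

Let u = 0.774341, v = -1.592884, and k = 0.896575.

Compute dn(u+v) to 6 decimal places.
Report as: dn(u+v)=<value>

sn u = 0.6593174244356236, cn u = 0.7518647044751973, dn u = 0.8065781148278788
sn v = -0.9504193463806148, cn v = 0.3109711659068167, dn v = 0.523342825345841
m = k² = 0.803846730625
D = 1 − m·sn²u·sn²v = 0.6843593763965395
dn(u+v) = (dn u·dn v − m·sn u·sn v·cn u·cn v)/D = 0.5398890974502484/0.6843593763965395 = 0.7888970562411343

dn(u+v)=0.788897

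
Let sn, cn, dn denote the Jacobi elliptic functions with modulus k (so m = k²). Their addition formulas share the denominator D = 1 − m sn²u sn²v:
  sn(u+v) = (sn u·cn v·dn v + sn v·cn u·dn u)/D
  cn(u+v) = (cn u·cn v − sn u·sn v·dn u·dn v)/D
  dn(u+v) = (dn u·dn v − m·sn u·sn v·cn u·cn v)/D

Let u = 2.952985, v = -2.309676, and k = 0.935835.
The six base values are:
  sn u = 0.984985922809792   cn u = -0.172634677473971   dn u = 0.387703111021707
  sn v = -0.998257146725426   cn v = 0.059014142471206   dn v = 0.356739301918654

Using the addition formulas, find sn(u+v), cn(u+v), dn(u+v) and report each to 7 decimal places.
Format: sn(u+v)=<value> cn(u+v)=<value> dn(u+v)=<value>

m = k² = 0.875787147225
D = 1 − m·sn²u·sn²v = 0.1532728784345155
sn(u+v) = (sn u·cn v·dn v + sn v·cn u·dn u)/D = 0.08755092827802882/0.1532728784345155 = 0.5712095262531015
cn(u+v) = (cn u·cn v − sn u·sn v·dn u·dn v)/D = 0.1258070356588105/0.1532728784345155 = 0.8208042867320488
dn(u+v) = (dn u·dn v − m·sn u·sn v·cn u·cn v)/D = 0.1295357952002381/0.1532728784345155 = 0.8451318754060014

sn(u+v)=0.5712095 cn(u+v)=0.8208043 dn(u+v)=0.8451319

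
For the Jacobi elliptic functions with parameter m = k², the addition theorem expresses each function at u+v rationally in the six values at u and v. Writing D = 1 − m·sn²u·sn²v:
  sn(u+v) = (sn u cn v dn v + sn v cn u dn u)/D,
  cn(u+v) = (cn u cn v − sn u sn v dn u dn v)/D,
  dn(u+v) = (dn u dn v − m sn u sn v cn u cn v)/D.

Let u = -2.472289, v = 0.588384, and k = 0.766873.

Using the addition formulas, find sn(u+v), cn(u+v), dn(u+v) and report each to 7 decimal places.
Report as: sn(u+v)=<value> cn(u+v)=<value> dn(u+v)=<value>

sn(u+v)=-0.9994211 cn(u+v)=0.0340201 dn(u+v)=0.6423289

sn u = -0.9383029096432114, cn u = -0.345814473027205, dn u = 0.6944311375938204
sn v = 0.5395421958958127, cn v = 0.8419585612415403, dn v = 0.9103858407634941
m = k² = 0.588094198129
D = 1 − m·sn²u·sn²v = 0.8492755001942129
sn(u+v) = (sn u·cn v·dn v + sn v·cn u·dn u)/D = -0.848783895009756/0.8492755001942129 = -0.9994211475730261
cn(u+v) = (cn u·cn v − sn u·sn v·dn u·dn v)/D = 0.02889246964518591/0.8492755001942129 = 0.03402013791588096
dn(u+v) = (dn u·dn v − m·sn u·sn v·cn u·cn v)/D = 0.545514216711332/0.8492755001942129 = 0.6423289222243941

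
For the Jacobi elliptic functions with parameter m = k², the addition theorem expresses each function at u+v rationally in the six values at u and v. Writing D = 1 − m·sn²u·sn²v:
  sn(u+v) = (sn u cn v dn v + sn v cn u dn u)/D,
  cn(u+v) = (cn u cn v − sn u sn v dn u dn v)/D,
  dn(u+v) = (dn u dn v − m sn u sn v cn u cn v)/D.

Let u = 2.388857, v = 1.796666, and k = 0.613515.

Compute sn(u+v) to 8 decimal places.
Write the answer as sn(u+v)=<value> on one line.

sn u = 0.8741426454499078, cn u = -0.4856692654531855, dn u = 0.8440276725870515
sn v = 0.9996143470241969, cn v = -0.02776971774052632, dn v = 0.7898668298258669
m = k² = 0.376400655225
D = 1 − m·sn²u·sn²v = 0.7126045102418561
sn(u+v) = (sn u·cn v·dn v + sn v·cn u·dn u)/D = -0.4289339895680658/0.7126045102418561 = -0.6019243260507666

sn(u+v)=-0.60192433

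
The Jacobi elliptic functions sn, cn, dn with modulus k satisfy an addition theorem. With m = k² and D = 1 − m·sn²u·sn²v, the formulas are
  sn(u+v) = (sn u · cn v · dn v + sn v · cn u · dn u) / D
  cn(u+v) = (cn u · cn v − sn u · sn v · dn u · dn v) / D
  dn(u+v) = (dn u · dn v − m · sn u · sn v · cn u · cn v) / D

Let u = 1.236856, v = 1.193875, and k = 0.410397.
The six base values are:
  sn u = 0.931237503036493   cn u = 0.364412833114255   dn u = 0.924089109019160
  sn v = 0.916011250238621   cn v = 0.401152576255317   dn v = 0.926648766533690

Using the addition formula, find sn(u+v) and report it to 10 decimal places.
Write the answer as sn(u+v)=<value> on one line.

sn(u+v)=0.7460676389

m = k² = 0.168425697609
D = 1 − m·sn²u·sn²v = 0.877445042014431
sn(u+v) = (sn u·cn v·dn v + sn v·cn u·dn u)/D = 0.6546333507820418/0.877445042014431 = 0.7460676389248721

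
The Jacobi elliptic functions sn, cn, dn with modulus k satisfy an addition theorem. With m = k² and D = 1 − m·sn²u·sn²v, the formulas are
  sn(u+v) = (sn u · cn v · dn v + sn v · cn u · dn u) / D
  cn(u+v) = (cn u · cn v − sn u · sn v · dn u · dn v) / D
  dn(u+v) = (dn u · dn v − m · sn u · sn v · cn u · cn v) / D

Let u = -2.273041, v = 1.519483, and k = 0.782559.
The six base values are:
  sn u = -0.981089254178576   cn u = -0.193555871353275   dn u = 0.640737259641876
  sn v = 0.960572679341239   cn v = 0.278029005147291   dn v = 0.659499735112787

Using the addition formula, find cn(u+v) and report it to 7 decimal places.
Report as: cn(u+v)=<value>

m = k² = 0.612398588481
D = 1 − m·sn²u·sn²v = 0.4561092417342059
cn(u+v) = (cn u·cn v − sn u·sn v·dn u·dn v)/D = 0.3444152854309074/0.4561092417342059 = 0.7551157791089283

cn(u+v)=0.7551158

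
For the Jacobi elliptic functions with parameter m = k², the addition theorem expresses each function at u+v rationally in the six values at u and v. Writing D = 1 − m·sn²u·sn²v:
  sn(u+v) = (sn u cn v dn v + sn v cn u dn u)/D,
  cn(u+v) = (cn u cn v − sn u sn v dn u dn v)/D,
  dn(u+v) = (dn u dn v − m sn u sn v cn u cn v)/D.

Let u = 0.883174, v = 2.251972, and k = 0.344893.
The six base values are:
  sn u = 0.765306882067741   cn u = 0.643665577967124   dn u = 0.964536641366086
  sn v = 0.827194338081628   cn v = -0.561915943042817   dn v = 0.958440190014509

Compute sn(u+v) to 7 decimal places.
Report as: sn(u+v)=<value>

m = k² = 0.118951181449
D = 1 − m·sn²u·sn²v = 0.9523289076386839
sn(u+v) = (sn u·cn v·dn v + sn v·cn u·dn u)/D = 0.1013886993554261/0.9523289076386839 = 0.1064639522566013

sn(u+v)=0.1064640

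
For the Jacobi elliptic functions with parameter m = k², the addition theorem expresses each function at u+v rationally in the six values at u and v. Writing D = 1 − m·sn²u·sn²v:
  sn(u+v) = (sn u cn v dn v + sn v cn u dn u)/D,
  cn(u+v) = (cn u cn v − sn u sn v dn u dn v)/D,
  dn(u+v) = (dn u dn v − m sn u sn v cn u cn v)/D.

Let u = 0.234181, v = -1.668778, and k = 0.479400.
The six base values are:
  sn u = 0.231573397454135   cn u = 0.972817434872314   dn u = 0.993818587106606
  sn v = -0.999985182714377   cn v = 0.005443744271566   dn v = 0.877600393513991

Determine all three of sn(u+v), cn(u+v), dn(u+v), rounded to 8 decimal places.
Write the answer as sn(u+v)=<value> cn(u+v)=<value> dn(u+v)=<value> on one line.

sn(u+v)=-0.97773323 cn(u+v)=0.20985170 dn(u+v)=0.88334398

m = k² = 0.22982436
D = 1 − m·sn²u·sn²v = 0.9876757493105731
sn(u+v) = (sn u·cn v·dn v + sn v·cn u·dn u)/D = -0.9656833970397882/0.9876757493105731 = -0.9777332264296899
cn(u+v) = (cn u·cn v − sn u·sn v·dn u·dn v)/D = 0.2072654396128232/0.9876757493105731 = 0.2098517046282655
dn(u+v) = (dn u·dn v − m·sn u·sn v·cn u·cn v)/D = 0.8724574261908162/0.9876757493105731 = 0.8833439788309243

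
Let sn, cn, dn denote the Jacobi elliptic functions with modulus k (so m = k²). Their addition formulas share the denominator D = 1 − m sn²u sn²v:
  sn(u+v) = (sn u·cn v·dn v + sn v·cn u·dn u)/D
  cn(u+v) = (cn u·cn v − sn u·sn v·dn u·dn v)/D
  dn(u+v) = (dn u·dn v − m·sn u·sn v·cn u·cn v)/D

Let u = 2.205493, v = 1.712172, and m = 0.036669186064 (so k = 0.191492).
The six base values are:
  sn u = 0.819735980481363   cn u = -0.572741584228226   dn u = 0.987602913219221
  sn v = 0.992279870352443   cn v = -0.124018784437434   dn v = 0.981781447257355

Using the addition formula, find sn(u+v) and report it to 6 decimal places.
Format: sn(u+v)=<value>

m = k² = 0.036669186064
D = 1 − m·sn²u·sn²v = 0.9757385011061624
sn(u+v) = (sn u·cn v·dn v + sn v·cn u·dn u)/D = -0.661084946595055/0.9757385011061624 = -0.6775226619074731

sn(u+v)=-0.677523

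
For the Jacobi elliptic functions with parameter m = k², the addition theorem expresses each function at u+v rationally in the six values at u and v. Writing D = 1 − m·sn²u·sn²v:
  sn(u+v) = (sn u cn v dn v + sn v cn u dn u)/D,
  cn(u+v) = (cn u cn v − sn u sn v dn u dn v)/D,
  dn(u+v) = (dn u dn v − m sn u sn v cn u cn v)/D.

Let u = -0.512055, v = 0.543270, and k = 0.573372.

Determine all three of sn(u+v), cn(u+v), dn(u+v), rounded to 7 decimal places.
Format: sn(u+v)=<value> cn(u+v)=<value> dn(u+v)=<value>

sn u = -0.4838935721282896, cn u = 0.8751268541491135, dn u = 0.9607397819358752
sn v = 0.5098576052587637, cn v = 0.860258811265423, dn v = 0.9563150370026726
m = k² = 0.328755450384
D = 1 − m·sn²u·sn²v = 0.9799889226097543
sn(u+v) = (sn u·cn v·dn v + sn v·cn u·dn u)/D = 0.03058375467307745/0.9799889226097543 = 0.03120826569307697
cn(u+v) = (cn u·cn v − sn u·sn v·dn u·dn v)/D = 0.9795115733813072/0.9799889226097543 = 0.9995129034446881
dn(u+v) = (dn u·dn v − m·sn u·sn v·cn u·cn v)/D = 0.9798320171084517/0.9799889226097543 = 0.9998398905358188

sn(u+v)=0.0312083 cn(u+v)=0.9995129 dn(u+v)=0.9998399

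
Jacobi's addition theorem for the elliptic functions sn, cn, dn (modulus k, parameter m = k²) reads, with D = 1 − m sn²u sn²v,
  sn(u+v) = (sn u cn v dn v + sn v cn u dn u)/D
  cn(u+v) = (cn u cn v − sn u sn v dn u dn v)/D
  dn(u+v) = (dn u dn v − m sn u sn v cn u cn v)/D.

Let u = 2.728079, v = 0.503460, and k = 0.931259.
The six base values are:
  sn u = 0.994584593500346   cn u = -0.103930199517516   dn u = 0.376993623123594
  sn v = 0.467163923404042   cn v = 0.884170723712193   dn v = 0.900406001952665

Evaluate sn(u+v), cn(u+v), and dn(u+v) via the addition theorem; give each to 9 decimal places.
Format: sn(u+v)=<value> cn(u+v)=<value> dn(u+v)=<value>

m = k² = 0.867243325081
D = 1 − m·sn²u·sn²v = 0.8127753552183193
sn(u+v) = (sn u·cn v·dn v + sn v·cn u·dn u)/D = 0.7734973927107646/0.8127753552183193 = 0.9516742698269877
cn(u+v) = (cn u·cn v − sn u·sn v·dn u·dn v)/D = -0.2496108201178674/0.8127753552183193 = -0.307109238137295
dn(u+v) = (dn u·dn v − m·sn u·sn v·cn u·cn v)/D = 0.3764752891710844/0.8127753552183193 = 0.4631972251052808

sn(u+v)=0.951674270 cn(u+v)=-0.307109238 dn(u+v)=0.463197225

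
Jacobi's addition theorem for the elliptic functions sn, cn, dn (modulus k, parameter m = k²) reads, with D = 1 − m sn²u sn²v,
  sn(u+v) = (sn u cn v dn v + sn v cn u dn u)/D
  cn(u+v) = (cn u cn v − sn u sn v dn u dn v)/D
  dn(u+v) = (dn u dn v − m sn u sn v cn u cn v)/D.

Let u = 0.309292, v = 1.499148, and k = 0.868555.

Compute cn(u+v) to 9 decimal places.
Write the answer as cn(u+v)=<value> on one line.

sn u = 0.3009174755315527, cn u = 0.9536501837255196, dn u = 0.9652404802230257
sn v = 0.9400742227373212, cn v = 0.3409698751280258, dn v = 0.5773367128627057
m = k² = 0.754387788025
D = 1 − m·sn²u·sn²v = 0.9396310311847692
cn(u+v) = (cn u·cn v − sn u·sn v·dn u·dn v)/D = 0.1675231418735983/0.9396310311847692 = 0.1782860892348037

cn(u+v)=0.178286089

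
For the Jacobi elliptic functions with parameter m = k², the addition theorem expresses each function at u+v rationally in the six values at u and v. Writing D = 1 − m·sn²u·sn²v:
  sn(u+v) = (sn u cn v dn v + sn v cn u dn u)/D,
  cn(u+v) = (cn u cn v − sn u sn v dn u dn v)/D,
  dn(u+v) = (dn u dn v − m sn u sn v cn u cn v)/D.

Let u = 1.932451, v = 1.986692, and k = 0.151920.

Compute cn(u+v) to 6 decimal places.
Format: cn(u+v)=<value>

cn(u+v)=-0.726429

sn u = 0.9398713111078948, cn u = -0.341528796086548, dn u = 0.9897536928455354
sn v = 0.9201865424603157, cn v = -0.3914801745617901, dn v = 0.9901805041504199
m = k² = 0.0230796864
D = 1 − m·sn²u·sn²v = 0.9827369135646366
cn(u+v) = (cn u·cn v − sn u·sn v·dn u·dn v)/D = -0.7138881469334337/0.9827369135646366 = -0.7264285457070906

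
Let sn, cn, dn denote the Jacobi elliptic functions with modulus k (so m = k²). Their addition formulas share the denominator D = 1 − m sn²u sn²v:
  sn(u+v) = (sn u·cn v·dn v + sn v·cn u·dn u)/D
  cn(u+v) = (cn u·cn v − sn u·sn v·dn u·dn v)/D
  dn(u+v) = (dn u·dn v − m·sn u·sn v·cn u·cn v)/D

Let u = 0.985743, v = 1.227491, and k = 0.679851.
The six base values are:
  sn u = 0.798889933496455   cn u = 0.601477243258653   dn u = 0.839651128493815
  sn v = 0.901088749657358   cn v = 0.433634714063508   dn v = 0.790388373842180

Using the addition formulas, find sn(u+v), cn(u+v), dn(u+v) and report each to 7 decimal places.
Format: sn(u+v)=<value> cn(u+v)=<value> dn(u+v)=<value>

m = k² = 0.462197382201
D = 1 − m·sn²u·sn²v = 0.7604829059741983
sn(u+v) = (sn u·cn v·dn v + sn v·cn u·dn u)/D = 0.7288891990175098/0.7604829059741983 = 0.9584557302886169
cn(u+v) = (cn u·cn v − sn u·sn v·dn u·dn v)/D = -0.2169211511922577/0.7604829059741983 = -0.2852413242798352
dn(u+v) = (dn u·dn v − m·sn u·sn v·cn u·cn v)/D = 0.5768693722114361/0.7604829059741983 = 0.7585566587751917

sn(u+v)=0.9584557 cn(u+v)=-0.2852413 dn(u+v)=0.7585567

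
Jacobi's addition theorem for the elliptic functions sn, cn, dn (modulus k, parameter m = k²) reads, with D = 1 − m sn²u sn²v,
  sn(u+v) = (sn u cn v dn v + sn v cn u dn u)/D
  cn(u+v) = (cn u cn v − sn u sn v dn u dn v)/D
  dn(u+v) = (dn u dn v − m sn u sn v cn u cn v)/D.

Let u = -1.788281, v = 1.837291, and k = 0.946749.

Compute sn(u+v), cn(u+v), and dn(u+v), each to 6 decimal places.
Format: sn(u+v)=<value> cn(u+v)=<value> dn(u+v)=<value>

sn(u+v)=0.048973 cn(u+v)=0.998800 dn(u+v)=0.998925

sn u = -0.9634123678267837, cn u = 0.2680235241884378, dn u = 0.4099462193717741
sn v = 0.9685349391407536, cn v = 0.2488776238708832, dn v = 0.3989803287023491
m = k² = 0.896333669001
D = 1 − m·sn²u·sn²v = 0.2195865797793133
sn(u+v) = (sn u·cn v·dn v + sn v·cn u·dn u)/D = 0.01075377566887573/0.2195865797793133 = 0.04897282739083317
cn(u+v) = (cn u·cn v − sn u·sn v·dn u·dn v)/D = 0.2193231003064662/0.2195865797793133 = 0.9988001112221342
dn(u+v) = (dn u·dn v − m·sn u·sn v·cn u·cn v)/D = 0.2193504289606098/0.2195865797793133 = 0.9989245662510849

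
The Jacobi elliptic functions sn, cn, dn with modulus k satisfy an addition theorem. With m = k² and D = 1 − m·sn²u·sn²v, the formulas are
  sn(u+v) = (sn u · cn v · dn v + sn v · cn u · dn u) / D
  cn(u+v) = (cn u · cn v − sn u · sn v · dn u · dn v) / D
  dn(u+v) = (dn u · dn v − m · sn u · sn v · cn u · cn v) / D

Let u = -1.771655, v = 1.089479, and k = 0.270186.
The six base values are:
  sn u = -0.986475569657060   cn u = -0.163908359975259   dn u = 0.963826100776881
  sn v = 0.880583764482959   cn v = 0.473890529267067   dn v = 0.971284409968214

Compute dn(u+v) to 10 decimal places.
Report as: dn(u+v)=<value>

m = k² = 0.073000474596
D = 1 − m·sn²u·sn²v = 0.9449141950235644
dn(u+v) = (dn u·dn v − m·sn u·sn v·cn u·cn v)/D = 0.9312236351461265/0.9449141950235644 = 0.9855113194938335

dn(u+v)=0.9855113195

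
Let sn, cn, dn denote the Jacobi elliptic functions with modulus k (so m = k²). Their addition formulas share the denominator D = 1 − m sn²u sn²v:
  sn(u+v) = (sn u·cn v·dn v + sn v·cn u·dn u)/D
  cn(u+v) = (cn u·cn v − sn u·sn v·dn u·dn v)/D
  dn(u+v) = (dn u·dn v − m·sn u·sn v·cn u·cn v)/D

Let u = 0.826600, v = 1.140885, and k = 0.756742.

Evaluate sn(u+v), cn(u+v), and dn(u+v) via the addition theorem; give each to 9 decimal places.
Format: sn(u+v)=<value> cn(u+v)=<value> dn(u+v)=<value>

sn(u+v)=0.999539611 cn(u+v)=-0.030340818 dn(u+v)=0.654116744

sn u = 0.7033123611780779, cn u = 0.7108809482706066, dn u = 0.8466023162733819
sn v = 0.8584628283034022, cn v = 0.512875786542242, dn v = 0.7602463586133639
m = k² = 0.572658454564
D = 1 − m·sn²u·sn²v = 0.7912458261665302
sn(u+v) = (sn u·cn v·dn v + sn v·cn u·dn u)/D = 0.7908815456086523/0.7912458261665302 = 0.9995396114003624
cn(u+v) = (cn u·cn v − sn u·sn v·dn u·dn v)/D = -0.02400704566630843/0.7912458261665302 = -0.0303408180775108
dn(u+v) = (dn u·dn v − m·sn u·sn v·cn u·cn v)/D = 0.5175671435902911/0.7912458261665302 = 0.6541167440943453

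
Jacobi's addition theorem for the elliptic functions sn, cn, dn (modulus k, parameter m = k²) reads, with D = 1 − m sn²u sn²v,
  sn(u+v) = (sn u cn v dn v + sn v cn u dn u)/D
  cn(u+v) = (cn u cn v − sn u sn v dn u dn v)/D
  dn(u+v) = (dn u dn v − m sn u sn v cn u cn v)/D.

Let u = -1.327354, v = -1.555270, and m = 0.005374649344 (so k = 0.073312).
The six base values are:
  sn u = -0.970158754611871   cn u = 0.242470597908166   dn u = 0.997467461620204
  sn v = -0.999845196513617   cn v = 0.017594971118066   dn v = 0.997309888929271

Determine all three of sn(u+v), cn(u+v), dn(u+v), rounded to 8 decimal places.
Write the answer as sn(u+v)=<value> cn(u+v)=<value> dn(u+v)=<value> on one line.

m = k² = 0.005374649344
D = 1 − m·sn²u·sn²v = 0.9949429030671681
sn(u+v) = (sn u·cn v·dn v + sn v·cn u·dn u)/D = -0.2588430868779609/0.9949429030671681 = -0.2601587348178577
cn(u+v) = (cn u·cn v − sn u·sn v·dn u·dn v)/D = -0.9606829012422427/0.9949429030671681 = -0.9655658613983676
dn(u+v) = (dn u·dn v − m·sn u·sn v·cn u·cn v)/D = 0.9947619213840087/0.9949429030671681 = 0.9998180984229331

sn(u+v)=-0.26015873 cn(u+v)=-0.96556586 dn(u+v)=0.99981810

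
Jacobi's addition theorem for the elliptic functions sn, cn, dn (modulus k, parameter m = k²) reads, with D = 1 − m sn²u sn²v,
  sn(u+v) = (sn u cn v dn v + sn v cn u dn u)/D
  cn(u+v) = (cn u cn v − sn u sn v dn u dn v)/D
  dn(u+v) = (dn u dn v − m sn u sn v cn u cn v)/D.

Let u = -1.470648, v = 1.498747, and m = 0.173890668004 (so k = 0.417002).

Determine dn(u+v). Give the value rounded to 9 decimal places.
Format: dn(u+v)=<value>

sn u = -0.9872030086051759, cn u = 0.1594685542697648, dn u = 0.9113349603217607
sn v = 0.9909611335012441, cn v = 0.134149289561777, dn v = 0.9106254301318194
m = k² = 0.173890668004
D = 1 − m·sn²u·sn²v = 0.8335811720563622
dn(u+v) = (dn u·dn v − m·sn u·sn v·cn u·cn v)/D = 0.8335239640730392/0.8335811720563622 = 0.9999313708307713

dn(u+v)=0.999931371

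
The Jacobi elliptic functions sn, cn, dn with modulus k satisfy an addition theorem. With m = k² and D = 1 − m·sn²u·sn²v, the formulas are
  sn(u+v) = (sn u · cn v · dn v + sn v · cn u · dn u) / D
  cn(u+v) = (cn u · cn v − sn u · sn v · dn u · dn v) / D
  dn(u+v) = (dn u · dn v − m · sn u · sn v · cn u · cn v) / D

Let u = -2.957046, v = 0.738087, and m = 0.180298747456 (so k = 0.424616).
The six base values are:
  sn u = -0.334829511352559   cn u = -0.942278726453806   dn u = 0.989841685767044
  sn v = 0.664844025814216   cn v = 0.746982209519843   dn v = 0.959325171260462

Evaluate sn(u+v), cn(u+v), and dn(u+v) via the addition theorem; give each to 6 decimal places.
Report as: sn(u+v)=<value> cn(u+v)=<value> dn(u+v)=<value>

sn(u+v)=-0.867796 cn(u+v)=-0.496920 dn(u+v)=0.929636

m = k² = 0.180298747456
D = 1 − m·sn²u·sn²v = 0.9910653054687516
sn(u+v) = (sn u·cn v·dn v + sn v·cn u·dn u)/D = -0.8600429573731239/0.9910653054687516 = -0.8677964536013527
cn(u+v) = (cn u·cn v − sn u·sn v·dn u·dn v)/D = -0.4924800007886218/0.9910653054687516 = -0.496919827655242
dn(u+v) = (dn u·dn v − m·sn u·sn v·cn u·cn v)/D = 0.9213295632272543/0.9910653054687516 = 0.9296355730982694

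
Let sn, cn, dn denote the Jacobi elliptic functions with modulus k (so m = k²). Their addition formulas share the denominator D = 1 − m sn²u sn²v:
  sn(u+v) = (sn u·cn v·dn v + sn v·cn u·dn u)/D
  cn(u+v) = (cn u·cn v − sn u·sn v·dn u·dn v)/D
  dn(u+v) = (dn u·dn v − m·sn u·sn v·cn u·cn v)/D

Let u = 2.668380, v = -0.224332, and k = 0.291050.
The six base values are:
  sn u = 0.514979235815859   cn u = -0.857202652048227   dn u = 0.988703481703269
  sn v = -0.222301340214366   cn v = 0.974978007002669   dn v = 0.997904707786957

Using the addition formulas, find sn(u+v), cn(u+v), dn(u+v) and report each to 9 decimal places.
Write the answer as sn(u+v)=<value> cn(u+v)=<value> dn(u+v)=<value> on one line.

m = k² = 0.0847101025
D = 1 − m·sn²u·sn²v = 0.9988898061782931
sn(u+v) = (sn u·cn v·dn v + sn v·cn u·dn u)/D = 0.6894460609093756/0.9988898061782931 = 0.690212330374223
cn(u+v) = (cn u·cn v − sn u·sn v·dn u·dn v)/D = -0.722803551446348/0.9988898061782931 = -0.7236068953509111
dn(u+v) = (dn u·dn v − m·sn u·sn v·cn u·cn v)/D = 0.9785270024586698/0.9988898061782931 = 0.9796145644958272

sn(u+v)=0.690212330 cn(u+v)=-0.723606895 dn(u+v)=0.979614564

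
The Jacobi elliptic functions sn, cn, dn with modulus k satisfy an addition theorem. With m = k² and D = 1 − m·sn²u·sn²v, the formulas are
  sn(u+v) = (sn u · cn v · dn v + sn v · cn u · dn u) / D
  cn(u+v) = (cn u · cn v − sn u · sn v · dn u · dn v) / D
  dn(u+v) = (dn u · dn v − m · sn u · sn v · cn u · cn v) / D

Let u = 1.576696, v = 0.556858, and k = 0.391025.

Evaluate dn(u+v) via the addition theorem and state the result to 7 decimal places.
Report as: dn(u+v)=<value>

sn u = 0.9984788813388115, cn u = 0.05513550145229077, dn u = 0.9206325300330889
sn v = 0.5250126087187736, cn v = 0.8510944487460295, dn v = 0.9787005473767913
m = k² = 0.152900550625
D = 1 − m·sn²u·sn²v = 0.9579828797376155
dn(u+v) = (dn u·dn v − m·sn u·sn v·cn u·cn v)/D = 0.897262358254912/0.9579828797376155 = 0.9366162770055615

dn(u+v)=0.9366163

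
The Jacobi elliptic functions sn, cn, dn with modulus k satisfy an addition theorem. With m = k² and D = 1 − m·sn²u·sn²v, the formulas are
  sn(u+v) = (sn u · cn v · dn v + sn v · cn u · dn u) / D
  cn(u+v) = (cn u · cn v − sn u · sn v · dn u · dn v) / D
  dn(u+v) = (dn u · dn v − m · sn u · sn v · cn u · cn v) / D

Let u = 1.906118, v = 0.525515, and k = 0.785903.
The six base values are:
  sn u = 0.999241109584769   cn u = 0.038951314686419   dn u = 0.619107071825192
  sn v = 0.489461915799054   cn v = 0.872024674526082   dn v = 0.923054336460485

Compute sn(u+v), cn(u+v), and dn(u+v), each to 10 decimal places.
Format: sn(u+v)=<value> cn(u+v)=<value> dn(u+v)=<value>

sn(u+v)=0.9576005270 cn(u+v)=-0.2880993418 dn(u+v)=0.6584995424

m = k² = 0.617643525409
D = 1 − m·sn²u·sn²v = 0.8522538099197138
sn(u+v) = (sn u·cn v·dn v + sn v·cn u·dn u)/D = 0.8161186975029105/0.8522538099197138 = 0.9576005269836137
cn(u+v) = (cn u·cn v − sn u·sn v·dn u·dn v)/D = -0.2455337616476002/0.8522538099197138 = -0.2880993417568067
dn(u+v) = (dn u·dn v − m·sn u·sn v·cn u·cn v)/D = 0.5612087438444203/0.8522538099197138 = 0.6584995424042618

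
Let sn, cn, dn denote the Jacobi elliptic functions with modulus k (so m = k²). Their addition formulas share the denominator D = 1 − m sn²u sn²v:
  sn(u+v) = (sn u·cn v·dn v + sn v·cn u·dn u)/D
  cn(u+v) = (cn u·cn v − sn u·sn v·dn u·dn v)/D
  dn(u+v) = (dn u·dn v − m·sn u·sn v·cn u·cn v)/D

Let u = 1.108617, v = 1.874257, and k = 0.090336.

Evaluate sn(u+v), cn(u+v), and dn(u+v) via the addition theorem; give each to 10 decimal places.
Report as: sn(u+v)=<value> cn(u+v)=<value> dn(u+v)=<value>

sn u = 0.8944365294719065, cn u = 0.4471949180684541, dn u = 0.9967303493715966
sn v = 0.9556169050647925, cn v = -0.2946121700717528, dn v = 0.9962668902579033
m = k² = 0.008160592896
D = 1 − m·sn²u·sn²v = 0.9940380488070377
sn(u+v) = (sn u·cn v·dn v + sn v·cn u·dn u)/D = 0.1634215799542583/0.9940380488070377 = 0.1644017350748127
cn(u+v) = (cn u·cn v − sn u·sn v·dn u·dn v)/D = -0.9805126361660805/0.9940380488070377 = -0.9863934658666343
dn(u+v) = (dn u·dn v − m·sn u·sn v·cn u·cn v)/D = 0.993928418288487/0.9940380488070377 = 0.9998897119494749

sn(u+v)=0.1644017351 cn(u+v)=-0.9863934659 dn(u+v)=0.9998897119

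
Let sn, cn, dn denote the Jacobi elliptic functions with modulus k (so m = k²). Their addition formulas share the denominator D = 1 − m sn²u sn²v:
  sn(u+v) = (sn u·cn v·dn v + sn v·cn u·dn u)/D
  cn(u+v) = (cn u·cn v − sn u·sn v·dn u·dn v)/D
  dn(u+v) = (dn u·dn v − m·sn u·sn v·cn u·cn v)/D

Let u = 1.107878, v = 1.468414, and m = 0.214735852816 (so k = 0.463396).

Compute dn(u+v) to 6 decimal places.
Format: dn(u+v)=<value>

dn(u+v)=0.949465

sn u = 0.8771615451600304, cn u = 0.4801954015736384, dn u = 0.9136627261776727
sn v = 0.984492323885897, cn v = 0.1754276609025669, dn v = 0.8898722458282292
m = k² = 0.214735852816
D = 1 − m·sn²u·sn²v = 0.8398642132825663
dn(u+v) = (dn u·dn v − m·sn u·sn v·cn u·cn v)/D = 0.7974219683885379/0.8398642132825663 = 0.9494653490138065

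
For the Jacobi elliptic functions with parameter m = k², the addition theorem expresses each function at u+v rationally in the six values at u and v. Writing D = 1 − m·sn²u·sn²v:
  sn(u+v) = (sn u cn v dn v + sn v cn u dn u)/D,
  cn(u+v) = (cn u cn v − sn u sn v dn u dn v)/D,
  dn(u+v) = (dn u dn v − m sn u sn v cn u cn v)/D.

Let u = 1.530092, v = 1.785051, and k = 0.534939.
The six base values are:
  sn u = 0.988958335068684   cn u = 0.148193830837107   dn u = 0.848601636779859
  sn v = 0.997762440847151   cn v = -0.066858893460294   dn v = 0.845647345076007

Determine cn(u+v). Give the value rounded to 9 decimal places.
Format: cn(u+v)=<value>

m = k² = 0.286159733721
D = 1 − m·sn²u·sn²v = 0.7213758116106402
cn(u+v) = (cn u·cn v − sn u·sn v·dn u·dn v)/D = -0.7180141199262549/0.7213758116106402 = -0.9953398885431443

cn(u+v)=-0.995339889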